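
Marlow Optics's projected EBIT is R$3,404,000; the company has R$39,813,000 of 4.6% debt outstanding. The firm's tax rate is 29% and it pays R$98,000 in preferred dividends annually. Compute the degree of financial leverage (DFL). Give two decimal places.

2.37

Annual interest charges come to R$1,831,398.00.
Preferred dividends grossed up pre-tax: R$98,000 / (1 − 0.29) = R$138,028.17.
DFL = EBIT ÷ [EBIT − I − D_p/(1−t)] = R$3,404,000 ÷ [R$3,404,000 − R$1,831,398.00 − R$138,028.17] = R$3,404,000 ÷ R$1,434,573.83 = 2.3728.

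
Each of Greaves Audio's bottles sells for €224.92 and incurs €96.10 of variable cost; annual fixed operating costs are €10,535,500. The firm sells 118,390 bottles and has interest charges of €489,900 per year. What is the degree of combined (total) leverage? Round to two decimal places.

3.61

Total contribution margin = 118,390 × €128.82 = €15,250,999.80.
Operating income = contribution − fixed costs = €15,250,999.80 − €10,535,500 = €4,715,499.80. Interest = €489,900.00.
DOL = €15,250,999.80 ÷ €4,715,499.80 = 3.2342; DFL = €4,715,499.80 ÷ €4,225,599.80 = 1.1159.
Combined leverage = 3.2342 × 1.1159 = 3.6090.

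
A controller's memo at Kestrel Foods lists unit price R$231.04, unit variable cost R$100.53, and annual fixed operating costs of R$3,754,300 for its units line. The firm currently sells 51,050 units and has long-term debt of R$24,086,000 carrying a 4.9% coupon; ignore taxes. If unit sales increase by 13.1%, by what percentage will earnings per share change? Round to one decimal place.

Total contribution margin = 51,050 × R$130.51 = R$6,662,535.50.
EBIT = R$6,662,535.50 − R$3,754,300 = R$2,908,235.50.
Interest = R$1,180,214.00, so EBIT − I = R$1,728,021.50.
DCL = total CM / (EBIT − I) = R$6,662,535.50 / R$1,728,021.50 = 3.8556.
%ΔEPS = DCL × %ΔSales = 3.8556 × +13.1% = +50.5%.

+50.5%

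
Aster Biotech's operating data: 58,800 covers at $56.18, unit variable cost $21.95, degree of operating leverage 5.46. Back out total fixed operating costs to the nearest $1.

Contribution at this volume is 58,800 × $34.23 = $2,012,724.00.
Since DOL = CM ÷ EBIT, EBIT = $2,012,724.00 ÷ 5.46 = $368,630.77.
Fixed costs = CM − EBIT = $2,012,724.00 − $368,630.77 = $1,644,093.

$1,644,093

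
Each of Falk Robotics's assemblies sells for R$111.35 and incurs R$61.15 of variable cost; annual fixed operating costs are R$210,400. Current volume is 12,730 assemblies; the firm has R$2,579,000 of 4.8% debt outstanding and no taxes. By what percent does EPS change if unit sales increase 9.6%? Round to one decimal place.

Total contribution margin = 12,730 × R$50.20 = R$639,046.00.
EBIT = R$639,046.00 − R$210,400 = R$428,646.00.
Interest = R$123,792.00, so EBIT − I = R$304,854.00.
Degree of combined leverage = contribution ÷ (EBIT − I) = R$639,046.00 ÷ R$304,854.00 = 2.0962.
EPS therefore changes by 2.0962 × (+9.6%) = +20.1%.

+20.1%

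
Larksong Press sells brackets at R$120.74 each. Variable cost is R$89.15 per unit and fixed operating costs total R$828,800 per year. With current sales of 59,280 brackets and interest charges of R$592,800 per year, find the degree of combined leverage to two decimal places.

Total contribution margin = 59,280 × R$31.59 = R$1,872,655.20.
Subtracting fixed costs: EBIT = R$1,872,655.20 − R$828,800 = R$1,043,855.20. Interest = R$592,800.00, so EBIT − I = R$451,055.20.
DCL = contribution ÷ (EBIT − I) = R$1,872,655.20 ÷ R$451,055.20 = 4.1517.

4.15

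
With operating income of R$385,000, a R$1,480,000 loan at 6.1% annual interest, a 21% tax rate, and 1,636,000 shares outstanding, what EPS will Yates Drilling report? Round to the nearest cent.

R$0.14

Interest = R$90,280.00, so EBT = R$385,000 − R$90,280.00 = R$294,720.00.
After tax at 21%: net income = R$294,720.00 × 0.79 = R$232,828.80.
EPS = R$232,828.80 ÷ 1,636,000 = R$0.14.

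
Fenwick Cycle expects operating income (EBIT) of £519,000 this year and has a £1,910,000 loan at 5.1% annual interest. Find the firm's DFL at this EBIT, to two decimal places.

1.23

Interest = £97,410.00.
DFL = EBIT ÷ (EBIT − I) = £519,000 ÷ (£519,000 − £97,410.00) = £519,000 ÷ £421,590.00 = 1.2311.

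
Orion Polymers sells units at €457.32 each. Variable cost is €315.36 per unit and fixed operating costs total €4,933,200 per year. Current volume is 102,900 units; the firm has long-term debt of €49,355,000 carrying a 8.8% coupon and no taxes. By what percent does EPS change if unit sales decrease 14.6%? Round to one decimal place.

-40.0%

Total contribution margin = 102,900 × €141.96 = €14,607,684.00.
Subtracting fixed costs: EBIT = €14,607,684.00 − €4,933,200 = €9,674,484.00.
After interest of €4,343,240.00, pre-tax earnings = €5,331,244.00.
DCL = total CM / (EBIT − I) = €14,607,684.00 / €5,331,244.00 = 2.7400.
EPS therefore changes by 2.7400 × (-14.6%) = -40.0%.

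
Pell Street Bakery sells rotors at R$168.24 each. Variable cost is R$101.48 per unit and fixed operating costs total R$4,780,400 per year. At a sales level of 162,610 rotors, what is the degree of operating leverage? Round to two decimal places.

1.79

At 162,610 units, contribution = 162,610 × R$66.76 = R$10,855,843.60.
EBIT = R$10,855,843.60 − R$4,780,400 = R$6,075,443.60.
Degree of operating leverage = R$10,855,843.60 / R$6,075,443.60 = 1.7868.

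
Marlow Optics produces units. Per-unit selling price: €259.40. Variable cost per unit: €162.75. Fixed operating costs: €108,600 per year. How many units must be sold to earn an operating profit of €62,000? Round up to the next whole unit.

Unit CM = price − variable cost = €259.40 − €162.75 = €96.65.
Units = (FC + target) / CM = (€108,600 + €62,000) / €96.65 = 1,765.13, so 1,766 units.

1,766 units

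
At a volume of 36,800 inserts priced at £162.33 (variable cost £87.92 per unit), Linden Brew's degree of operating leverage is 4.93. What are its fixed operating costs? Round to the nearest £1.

Total contribution margin = 36,800 × £74.41 = £2,738,288.00.
DOL = contribution / EBIT, so EBIT = £2,738,288.00 / 4.93 = £555,433.67.
Fixed costs = CM − EBIT = £2,738,288.00 − £555,433.67 = £2,182,854.

£2,182,854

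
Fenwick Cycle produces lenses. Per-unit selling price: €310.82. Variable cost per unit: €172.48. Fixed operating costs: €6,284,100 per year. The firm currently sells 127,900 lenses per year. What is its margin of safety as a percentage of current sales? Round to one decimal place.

64.5%

Unit CM = price − variable cost = €310.82 − €172.48 = €138.34. Break-even units = €6,284,100 ÷ €138.34 = 45,425.04; break-even revenue = 45,425.04 × €310.82 = €14,119,010.86.
Current sales = 127,900 × €310.82 = €39,753,878.00.
Margin of safety = (€39,753,878.00 − €14,119,010.86) ÷ €39,753,878.00 = 64.5%.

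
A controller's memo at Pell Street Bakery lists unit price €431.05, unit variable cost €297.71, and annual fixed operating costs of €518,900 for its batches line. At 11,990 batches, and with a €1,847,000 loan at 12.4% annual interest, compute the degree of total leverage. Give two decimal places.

Total contribution margin = 11,990 × €133.34 = €1,598,746.60.
EBIT = €1,598,746.60 − €518,900 = €1,079,846.60. Interest = €229,028.00, so EBIT − I = €850,818.60.
DCL = contribution ÷ (EBIT − I) = €1,598,746.60 ÷ €850,818.60 = 1.8791.

1.88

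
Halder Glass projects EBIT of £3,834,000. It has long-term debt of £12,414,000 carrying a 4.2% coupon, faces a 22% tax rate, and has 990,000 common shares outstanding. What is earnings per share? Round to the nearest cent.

Pre-tax income = £3,834,000 − £521,388.00 = £3,312,612.00.
Net income = £3,312,612.00 × (1 − 0.22) = £2,583,837.36.
Per share: £2,583,837.36 / 990,000 shares = £2.61.

£2.61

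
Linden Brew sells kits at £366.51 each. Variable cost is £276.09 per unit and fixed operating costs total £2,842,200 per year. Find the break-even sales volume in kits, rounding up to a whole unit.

Unit CM = price − variable cost = £366.51 − £276.09 = £90.42.
Units to break even: £2,842,200 ÷ £90.42 = 31,433.31, rounded up to 31,434.

31,434 kits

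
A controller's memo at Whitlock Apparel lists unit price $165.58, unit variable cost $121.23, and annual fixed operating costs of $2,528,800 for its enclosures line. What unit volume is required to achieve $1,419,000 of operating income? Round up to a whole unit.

Contribution margin per unit = $165.58 − $121.23 = $44.35.
Units = (FC + target) / CM = ($2,528,800 + $1,419,000) / $44.35 = 89,014.66, so 89,015 enclosures.

89,015 enclosures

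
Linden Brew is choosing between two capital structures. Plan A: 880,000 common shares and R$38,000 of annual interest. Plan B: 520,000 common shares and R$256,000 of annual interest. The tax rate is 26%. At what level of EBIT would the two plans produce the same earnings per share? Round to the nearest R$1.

At indifference, (EBIT − 38,000)(1 − t)/880,000 = (EBIT − 256,000)(1 − t)/520,000.
The (1 − t) factor cancels: (EBIT − 38,000) × 520,000 = (EBIT − 256,000) × 880,000.
Solving, EBIT = (256,000·880,000 − 38,000·520,000) / (880,000 − 520,000) = 205,520,000,000 / 360,000 = 570,888.89.

R$570,889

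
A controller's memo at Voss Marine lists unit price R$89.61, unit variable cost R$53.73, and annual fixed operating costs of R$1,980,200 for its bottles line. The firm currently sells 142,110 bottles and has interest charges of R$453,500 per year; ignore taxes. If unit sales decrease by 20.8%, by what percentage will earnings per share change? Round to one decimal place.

-39.8%

Total contribution margin = 142,110 × R$35.88 = R$5,098,906.80.
Operating income = contribution − fixed costs = R$5,098,906.80 − R$1,980,200 = R$3,118,706.80.
After interest of R$453,500.00, pre-tax earnings = R$2,665,206.80.
DCL = total CM / (EBIT − I) = R$5,098,906.80 / R$2,665,206.80 = 1.9131.
EPS therefore changes by 1.9131 × (-20.8%) = -39.8%.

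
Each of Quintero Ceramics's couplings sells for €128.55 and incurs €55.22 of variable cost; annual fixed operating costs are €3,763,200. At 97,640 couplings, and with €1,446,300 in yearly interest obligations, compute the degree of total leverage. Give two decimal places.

At 97,640 units, contribution = 97,640 × €73.33 = €7,159,941.20.
EBIT = €7,159,941.20 − €3,763,200 = €3,396,741.20. Interest = €1,446,300.00, so EBIT − I = €1,950,441.20.
DCL = contribution ÷ (EBIT − I) = €7,159,941.20 ÷ €1,950,441.20 = 3.6709.

3.67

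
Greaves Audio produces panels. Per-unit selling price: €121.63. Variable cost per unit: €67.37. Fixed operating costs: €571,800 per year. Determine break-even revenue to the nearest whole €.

Contribution margin per unit = €121.63 − €67.37 = €54.26, a CM ratio of €54.26 ÷ €121.63 = 0.4461.
Break-even sales = FC ÷ CM ratio = €571,800 × €121.63 / €54.26 = €1,281,755.

€1,281,755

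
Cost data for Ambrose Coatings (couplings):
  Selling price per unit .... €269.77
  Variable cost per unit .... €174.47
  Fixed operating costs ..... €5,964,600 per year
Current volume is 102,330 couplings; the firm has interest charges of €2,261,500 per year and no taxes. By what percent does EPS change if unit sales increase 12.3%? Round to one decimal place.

Contribution at this volume is 102,330 × €95.30 = €9,752,049.00.
EBIT = €9,752,049.00 − €5,964,600 = €3,787,449.00.
After interest of €2,261,500.00, pre-tax earnings = €1,525,949.00.
Degree of combined leverage = contribution ÷ (EBIT − I) = €9,752,049.00 ÷ €1,525,949.00 = 6.3908.
EPS therefore changes by 6.3908 × (+12.3%) = +78.6%.

+78.6%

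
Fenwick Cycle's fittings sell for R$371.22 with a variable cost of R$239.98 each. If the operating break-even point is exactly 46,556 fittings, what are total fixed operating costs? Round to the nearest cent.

R$6,110,009.44

Unit CM = price − variable cost = R$371.22 − R$239.98 = R$131.24.
Since BE = FC / CM, FC = 46,556 × R$131.24 = R$6,110,009.44.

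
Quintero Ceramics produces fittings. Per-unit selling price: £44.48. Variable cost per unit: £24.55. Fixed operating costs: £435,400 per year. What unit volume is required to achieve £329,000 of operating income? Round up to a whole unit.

38,355 fittings

Unit CM = price − variable cost = £44.48 − £24.55 = £19.93.
Need Q such that Q × £19.93 − £435,400 = £329,000, i.e. Q = £764,400 / £19.93 = 38,354.24 → 38,355.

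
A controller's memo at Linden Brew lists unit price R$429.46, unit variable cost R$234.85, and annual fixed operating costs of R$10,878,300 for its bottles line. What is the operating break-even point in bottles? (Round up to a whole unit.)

Contribution margin per unit = R$429.46 − R$234.85 = R$194.61.
Units to break even: R$10,878,300 ÷ R$194.61 = 55,897.95, rounded up to 55,898.

55,898 bottles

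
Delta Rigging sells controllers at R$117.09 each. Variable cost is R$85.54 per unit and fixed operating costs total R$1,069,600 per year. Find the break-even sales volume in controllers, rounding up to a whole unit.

Each unit contributes R$117.09 − R$85.54 = R$31.55.
Break-even volume = fixed costs ÷ CM per unit = R$1,069,600 ÷ R$31.55 = 33,901.74, so 33,902 controllers.

33,902 controllers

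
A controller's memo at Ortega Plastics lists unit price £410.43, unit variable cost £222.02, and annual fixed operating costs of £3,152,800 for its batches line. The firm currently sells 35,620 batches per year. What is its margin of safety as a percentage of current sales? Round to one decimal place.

Contribution margin per unit = £410.43 − £222.02 = £188.41. Break-even units = £3,152,800 ÷ £188.41 = 16,733.72; break-even revenue = 16,733.72 × £410.43 = £6,868,020.30.
Current sales = 35,620 × £410.43 = £14,619,516.60.
Margin of safety = (£14,619,516.60 − £6,868,020.30) ÷ £14,619,516.60 = 53.0%.

53.0%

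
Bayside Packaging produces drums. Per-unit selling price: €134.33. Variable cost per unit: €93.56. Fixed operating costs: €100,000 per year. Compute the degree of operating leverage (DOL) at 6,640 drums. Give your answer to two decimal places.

At 6,640 units, contribution = 6,640 × €40.77 = €270,712.80.
EBIT = €270,712.80 − €100,000 = €170,712.80.
DOL = contribution ÷ EBIT = €270,712.80 ÷ €170,712.80 = 1.5858.

1.59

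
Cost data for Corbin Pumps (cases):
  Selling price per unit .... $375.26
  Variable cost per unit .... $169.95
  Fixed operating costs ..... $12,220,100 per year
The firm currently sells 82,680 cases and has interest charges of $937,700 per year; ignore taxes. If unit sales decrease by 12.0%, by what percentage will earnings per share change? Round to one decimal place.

Total contribution margin = 82,680 × $205.31 = $16,975,030.80.
Subtracting fixed costs: EBIT = $16,975,030.80 − $12,220,100 = $4,754,930.80.
Interest = $937,700.00, so EBIT − I = $3,817,230.80.
DCL = total CM / (EBIT − I) = $16,975,030.80 / $3,817,230.80 = 4.4469.
%ΔEPS = DCL × %ΔSales = 4.4469 × -12.0% = -53.4%.

-53.4%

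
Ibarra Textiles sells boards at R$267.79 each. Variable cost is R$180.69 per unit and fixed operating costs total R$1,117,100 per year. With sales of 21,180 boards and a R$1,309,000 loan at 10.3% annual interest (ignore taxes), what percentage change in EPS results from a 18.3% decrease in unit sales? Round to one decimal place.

Total contribution margin = 21,180 × R$87.10 = R$1,844,778.00.
Subtracting fixed costs: EBIT = R$1,844,778.00 − R$1,117,100 = R$727,678.00.
Interest = R$134,827.00, so EBIT − I = R$592,851.00.
DCL = total CM / (EBIT − I) = R$1,844,778.00 / R$592,851.00 = 3.1117.
%ΔEPS = DCL × %ΔSales = 3.1117 × -18.3% = -56.9%.

-56.9%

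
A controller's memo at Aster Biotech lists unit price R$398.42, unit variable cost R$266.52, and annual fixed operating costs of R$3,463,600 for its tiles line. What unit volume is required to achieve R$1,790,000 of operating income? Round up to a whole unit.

Contribution margin per unit = R$398.42 − R$266.52 = R$131.90.
Required volume = (fixed costs + target profit) ÷ CM = (R$3,463,600 + R$1,790,000) ÷ R$131.90 = 39,830.17, so 39,831 tiles.

39,831 tiles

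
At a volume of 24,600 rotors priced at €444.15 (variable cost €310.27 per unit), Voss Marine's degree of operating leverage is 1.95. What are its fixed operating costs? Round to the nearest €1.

€1,604,500

At 24,600 units, contribution = 24,600 × €133.88 = €3,293,448.00.
Since DOL = CM ÷ EBIT, EBIT = €3,293,448.00 ÷ 1.95 = €1,688,947.69.
Fixed costs = CM − EBIT = €3,293,448.00 − €1,688,947.69 = €1,604,500.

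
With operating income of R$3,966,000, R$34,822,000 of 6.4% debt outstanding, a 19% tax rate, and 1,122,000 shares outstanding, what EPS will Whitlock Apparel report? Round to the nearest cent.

R$1.25

Interest = R$2,228,608.00, so EBT = R$3,966,000 − R$2,228,608.00 = R$1,737,392.00.
After tax at 19%: net income = R$1,737,392.00 × 0.81 = R$1,407,287.52.
EPS = R$1,407,287.52 ÷ 1,122,000 = R$1.25.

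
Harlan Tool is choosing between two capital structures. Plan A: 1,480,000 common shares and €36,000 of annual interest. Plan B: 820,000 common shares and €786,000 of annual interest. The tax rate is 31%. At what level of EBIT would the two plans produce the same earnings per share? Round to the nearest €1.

€1,717,818

Set EPS_A = EPS_B: (EBIT − €36,000)(1 − 0.31) ÷ 1,480,000 = (EBIT − €786,000)(1 − 0.31) ÷ 820,000.
Cancelling (1 − t) and cross-multiplying: 820,000·(EBIT − 36,000) = 1,480,000·(EBIT − 786,000).
EBIT × (1,480,000 − 820,000) = 786,000 × 1,480,000 − 36,000 × 820,000 = 1,133,760,000,000, so EBIT = 1,133,760,000,000 ÷ 660,000 = 1,717,818.18.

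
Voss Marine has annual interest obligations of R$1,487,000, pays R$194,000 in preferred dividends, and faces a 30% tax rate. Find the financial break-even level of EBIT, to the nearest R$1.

R$1,764,143

Preferred dividends are paid after tax, so their pre-tax equivalent is R$194,000 ÷ (1 − 0.30) = R$277,142.86.
Financial break-even EBIT = interest + D_p ÷ (1 − t) = R$1,487,000 + R$277,142.86 = R$1,764,142.86.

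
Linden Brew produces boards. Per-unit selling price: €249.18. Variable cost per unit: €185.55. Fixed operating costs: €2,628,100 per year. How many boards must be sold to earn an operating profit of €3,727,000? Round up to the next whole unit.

Each unit contributes €249.18 − €185.55 = €63.63.
Need Q such that Q × €63.63 − €2,628,100 = €3,727,000, i.e. Q = €6,355,100 / €63.63 = 99,875.84 → 99,876.

99,876 boards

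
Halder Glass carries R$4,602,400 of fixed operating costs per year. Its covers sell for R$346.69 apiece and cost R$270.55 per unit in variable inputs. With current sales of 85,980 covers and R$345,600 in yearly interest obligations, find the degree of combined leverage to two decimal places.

Contribution at this volume is 85,980 × R$76.14 = R$6,546,517.20.
Operating income = contribution − fixed costs = R$6,546,517.20 − R$4,602,400 = R$1,944,117.20. Interest = R$345,600.00.
DOL = R$6,546,517.20 ÷ R$1,944,117.20 = 3.3673; DFL = R$1,944,117.20 ÷ R$1,598,517.20 = 1.2162.
DCL = DOL × DFL = 3.3673 × 1.2162 = 4.0953.

4.10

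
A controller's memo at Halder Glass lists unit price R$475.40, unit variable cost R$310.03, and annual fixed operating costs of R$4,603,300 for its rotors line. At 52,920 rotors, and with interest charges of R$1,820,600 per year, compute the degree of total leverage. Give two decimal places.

At 52,920 units, contribution = 52,920 × R$165.37 = R$8,751,380.40.
EBIT = R$8,751,380.40 − R$4,603,300 = R$4,148,080.40. Interest = R$1,820,600.00.
DOL = R$8,751,380.40 ÷ R$4,148,080.40 = 2.1097; DFL = R$4,148,080.40 ÷ R$2,327,480.40 = 1.7822.
Combined leverage = 2.1097 × 1.7822 = 3.7599.

3.76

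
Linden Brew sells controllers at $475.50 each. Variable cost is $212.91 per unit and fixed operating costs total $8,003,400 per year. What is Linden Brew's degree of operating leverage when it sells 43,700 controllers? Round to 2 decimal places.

3.31

At 43,700 units, contribution = 43,700 × $262.59 = $11,475,183.00.
EBIT = $11,475,183.00 − $8,003,400 = $3,471,783.00.
Degree of operating leverage = $11,475,183.00 / $3,471,783.00 = 3.3053.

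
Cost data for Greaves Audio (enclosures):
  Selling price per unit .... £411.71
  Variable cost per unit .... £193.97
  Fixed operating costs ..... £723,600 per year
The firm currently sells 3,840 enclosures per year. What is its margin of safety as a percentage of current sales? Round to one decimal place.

Contribution margin per unit = £411.71 − £193.97 = £217.74. Break-even units = £723,600 ÷ £217.74 = 3,323.23; break-even revenue = 3,323.23 × £411.71 = £1,368,206.83.
Actual sales revenue = 3,840 × £411.71 = £1,580,966.40.
Margin of safety = (£1,580,966.40 − £1,368,206.83) ÷ £1,580,966.40 = 13.5%.

13.5%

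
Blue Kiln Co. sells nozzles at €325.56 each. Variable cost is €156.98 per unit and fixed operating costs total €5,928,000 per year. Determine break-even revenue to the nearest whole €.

€11,448,094

Contribution margin per unit = €325.56 − €156.98 = €168.58, a CM ratio of €168.58 ÷ €325.56 = 0.5178.
Break-even sales = FC ÷ CM ratio = €5,928,000 × €325.56 / €168.58 = €11,448,094.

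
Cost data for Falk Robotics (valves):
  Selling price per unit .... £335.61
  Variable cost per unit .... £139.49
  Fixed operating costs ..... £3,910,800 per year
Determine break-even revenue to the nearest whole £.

£6,692,350

CM per unit = £335.61 − £139.49 = £196.12; CM ratio = £196.12 / £335.61 = 0.5844.
Break-even sales = FC ÷ CM ratio = £3,910,800 × £335.61 / £196.12 = £6,692,350.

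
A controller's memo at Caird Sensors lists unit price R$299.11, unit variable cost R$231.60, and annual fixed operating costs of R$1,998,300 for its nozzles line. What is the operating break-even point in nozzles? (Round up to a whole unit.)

29,601 nozzles

Unit CM = price − variable cost = R$299.11 − R$231.60 = R$67.51.
Break-even Q = R$1,998,300 / R$67.51 = 29,600.06 → 29,601 nozzles.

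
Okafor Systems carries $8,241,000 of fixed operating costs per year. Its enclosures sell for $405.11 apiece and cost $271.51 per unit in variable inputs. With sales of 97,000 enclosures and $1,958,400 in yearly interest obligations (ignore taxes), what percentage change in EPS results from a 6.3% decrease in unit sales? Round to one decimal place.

-29.6%

At 97,000 units, contribution = 97,000 × $133.60 = $12,959,200.00.
Subtracting fixed costs: EBIT = $12,959,200.00 − $8,241,000 = $4,718,200.00.
After interest of $1,958,400.00, pre-tax earnings = $2,759,800.00.
Degree of combined leverage = contribution ÷ (EBIT − I) = $12,959,200.00 ÷ $2,759,800.00 = 4.6957.
%ΔEPS = DCL × %ΔSales = 4.6957 × -6.3% = -29.6%.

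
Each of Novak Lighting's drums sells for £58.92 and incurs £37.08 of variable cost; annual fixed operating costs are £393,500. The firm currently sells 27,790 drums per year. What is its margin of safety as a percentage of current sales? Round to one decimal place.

35.2%

Each unit contributes £58.92 − £37.08 = £21.84. Break-even units = £393,500 ÷ £21.84 = 18,017.40; break-even revenue = 18,017.40 × £58.92 = £1,061,585.16.
Current sales = 27,790 × £58.92 = £1,637,386.80.
Margin of safety = (£1,637,386.80 − £1,061,585.16) ÷ £1,637,386.80 = 35.2%.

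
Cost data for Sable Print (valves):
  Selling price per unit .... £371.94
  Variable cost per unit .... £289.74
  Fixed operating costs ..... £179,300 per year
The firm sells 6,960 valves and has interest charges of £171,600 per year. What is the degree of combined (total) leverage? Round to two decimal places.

2.59

At 6,960 units, contribution = 6,960 × £82.20 = £572,112.00.
Operating income = contribution − fixed costs = £572,112.00 − £179,300 = £392,812.00. Interest = £171,600.00.
DOL = £572,112.00 ÷ £392,812.00 = 1.4565; DFL = £392,812.00 ÷ £221,212.00 = 1.7757.
Combined leverage = 1.4565 × 1.7757 = 2.5863.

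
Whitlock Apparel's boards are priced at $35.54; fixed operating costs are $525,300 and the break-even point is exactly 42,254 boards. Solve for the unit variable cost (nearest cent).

At break-even, FC = Q × (P − VC), so P − VC = $525,300 ÷ 42,254 = $12.4320.
Variable cost per unit = $35.54 − $12.4320 = $23.11.

$23.11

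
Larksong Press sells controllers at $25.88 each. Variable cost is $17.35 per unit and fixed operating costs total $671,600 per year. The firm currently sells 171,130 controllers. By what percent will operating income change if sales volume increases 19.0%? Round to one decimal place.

+35.2%

Contribution at this volume is 171,130 × $8.53 = $1,459,738.90.
EBIT = $1,459,738.90 − $671,600 = $788,138.90.
So DOL = total CM / EBIT = $1,459,738.90 / $788,138.90 = 1.8521.
%ΔEBIT = DOL × %ΔSales = 1.8521 × +19.0% = +35.2%.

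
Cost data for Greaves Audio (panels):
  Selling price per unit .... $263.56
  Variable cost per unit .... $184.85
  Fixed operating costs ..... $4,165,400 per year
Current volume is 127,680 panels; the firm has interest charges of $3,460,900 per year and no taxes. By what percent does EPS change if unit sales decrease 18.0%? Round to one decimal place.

-74.6%

At 127,680 units, contribution = 127,680 × $78.71 = $10,049,692.80.
Subtracting fixed costs: EBIT = $10,049,692.80 − $4,165,400 = $5,884,292.80.
Interest = $3,460,900.00, so EBIT − I = $2,423,392.80.
DCL = total CM / (EBIT − I) = $10,049,692.80 / $2,423,392.80 = 4.1470.
%ΔEPS = DCL × %ΔSales = 4.1470 × -18.0% = -74.6%.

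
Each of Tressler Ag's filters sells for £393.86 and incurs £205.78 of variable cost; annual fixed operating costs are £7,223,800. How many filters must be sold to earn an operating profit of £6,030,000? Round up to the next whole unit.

Unit CM = price − variable cost = £393.86 − £205.78 = £188.08.
Required volume = (fixed costs + target profit) ÷ CM = (£7,223,800 + £6,030,000) ÷ £188.08 = 70,468.95, so 70,469 filters.

70,469 filters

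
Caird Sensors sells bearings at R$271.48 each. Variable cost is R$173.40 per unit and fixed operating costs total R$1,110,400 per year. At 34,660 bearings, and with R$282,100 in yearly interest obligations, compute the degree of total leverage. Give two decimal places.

1.69

Contribution at this volume is 34,660 × R$98.08 = R$3,399,452.80.
Operating income = contribution − fixed costs = R$3,399,452.80 − R$1,110,400 = R$2,289,052.80. Interest = R$282,100.00, so EBIT − I = R$2,006,952.80.
DCL = contribution ÷ (EBIT − I) = R$3,399,452.80 ÷ R$2,006,952.80 = 1.6938.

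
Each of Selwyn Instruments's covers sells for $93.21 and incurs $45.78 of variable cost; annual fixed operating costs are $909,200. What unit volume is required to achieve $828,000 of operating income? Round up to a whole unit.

36,627 covers

Contribution margin per unit = $93.21 − $45.78 = $47.43.
Need Q such that Q × $47.43 − $909,200 = $828,000, i.e. Q = $1,737,200 / $47.43 = 36,626.61 → 36,627.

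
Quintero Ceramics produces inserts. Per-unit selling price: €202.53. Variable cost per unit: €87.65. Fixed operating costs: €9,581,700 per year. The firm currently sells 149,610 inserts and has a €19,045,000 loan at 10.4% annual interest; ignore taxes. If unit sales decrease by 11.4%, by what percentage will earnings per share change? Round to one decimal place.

-34.8%

At 149,610 units, contribution = 149,610 × €114.88 = €17,187,196.80.
Subtracting fixed costs: EBIT = €17,187,196.80 − €9,581,700 = €7,605,496.80.
Interest = €1,980,680.00, so EBIT − I = €5,624,816.80.
Degree of combined leverage = contribution ÷ (EBIT − I) = €17,187,196.80 ÷ €5,624,816.80 = 3.0556.
%ΔEPS = DCL × %ΔSales = 3.0556 × -11.4% = -34.8%.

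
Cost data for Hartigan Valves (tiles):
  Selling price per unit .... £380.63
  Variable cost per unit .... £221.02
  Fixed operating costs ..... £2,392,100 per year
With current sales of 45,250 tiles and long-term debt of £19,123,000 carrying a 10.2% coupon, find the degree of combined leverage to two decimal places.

2.51

At 45,250 units, contribution = 45,250 × £159.61 = £7,222,352.50.
Operating income = contribution − fixed costs = £7,222,352.50 − £2,392,100 = £4,830,252.50. Interest = £1,950,546.00, so EBIT − I = £2,879,706.50.
DCL = contribution ÷ (EBIT − I) = £7,222,352.50 ÷ £2,879,706.50 = 2.5080.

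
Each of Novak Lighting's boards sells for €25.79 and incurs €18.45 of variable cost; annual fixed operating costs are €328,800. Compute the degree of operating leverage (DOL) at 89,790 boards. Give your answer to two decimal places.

Total contribution margin = 89,790 × €7.34 = €659,058.60.
Operating income = contribution − fixed costs = €659,058.60 − €328,800 = €330,258.60.
Degree of operating leverage = €659,058.60 / €330,258.60 = 1.9956.

2.00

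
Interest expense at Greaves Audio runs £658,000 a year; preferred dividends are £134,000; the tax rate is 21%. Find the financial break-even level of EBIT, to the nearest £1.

Grossing the preferred dividend up to pre-tax terms: £134,000 / (1 − 0.21) = £169,620.25.
EPS = 0 when EBIT covers interest plus the pre-tax preferred burden: £658,000 + £169,620.25 = £827,620.25.

£827,620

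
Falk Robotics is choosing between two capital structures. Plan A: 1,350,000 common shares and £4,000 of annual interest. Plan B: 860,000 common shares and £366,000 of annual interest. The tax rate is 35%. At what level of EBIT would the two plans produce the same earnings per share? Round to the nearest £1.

Set EPS_A = EPS_B: (EBIT − £4,000)(1 − 0.35) ÷ 1,350,000 = (EBIT − £366,000)(1 − 0.35) ÷ 860,000.
Cancelling (1 − t) and cross-multiplying: 860,000·(EBIT − 4,000) = 1,350,000·(EBIT − 366,000).
Solving, EBIT = (366,000·1,350,000 − 4,000·860,000) / (1,350,000 − 860,000) = 490,660,000,000 / 490,000 = 1,001,346.94.

£1,001,347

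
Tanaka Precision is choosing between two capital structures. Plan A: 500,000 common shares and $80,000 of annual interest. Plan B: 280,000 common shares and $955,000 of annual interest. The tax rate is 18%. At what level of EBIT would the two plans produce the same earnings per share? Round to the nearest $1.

At indifference, (EBIT − 80,000)(1 − t)/500,000 = (EBIT − 955,000)(1 − t)/280,000.
The (1 − t) factor cancels: (EBIT − 80,000) × 280,000 = (EBIT − 955,000) × 500,000.
EBIT × (500,000 − 280,000) = 955,000 × 500,000 − 80,000 × 280,000 = 455,100,000,000, so EBIT = 455,100,000,000 ÷ 220,000 = 2,068,636.36.

$2,068,636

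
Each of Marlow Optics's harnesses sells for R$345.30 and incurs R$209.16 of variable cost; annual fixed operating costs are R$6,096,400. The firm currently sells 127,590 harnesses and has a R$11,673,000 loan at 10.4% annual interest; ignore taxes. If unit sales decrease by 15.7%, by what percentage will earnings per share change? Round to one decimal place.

-27.1%

Contribution at this volume is 127,590 × R$136.14 = R$17,370,102.60.
EBIT = R$17,370,102.60 − R$6,096,400 = R$11,273,702.60.
Interest = R$1,213,992.00, so EBIT − I = R$10,059,710.60.
DCL = total CM / (EBIT − I) = R$17,370,102.60 / R$10,059,710.60 = 1.7267.
EPS therefore changes by 1.7267 × (-15.7%) = -27.1%.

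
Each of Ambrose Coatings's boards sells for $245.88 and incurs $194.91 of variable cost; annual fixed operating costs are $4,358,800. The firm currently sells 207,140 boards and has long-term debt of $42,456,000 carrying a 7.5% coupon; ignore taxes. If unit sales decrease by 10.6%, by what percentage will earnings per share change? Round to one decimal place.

At 207,140 units, contribution = 207,140 × $50.97 = $10,557,925.80.
EBIT = $10,557,925.80 − $4,358,800 = $6,199,125.80.
Interest = $3,184,200.00, so EBIT − I = $3,014,925.80.
DCL = total CM / (EBIT − I) = $10,557,925.80 / $3,014,925.80 = 3.5019.
%ΔEPS = DCL × %ΔSales = 3.5019 × -10.6% = -37.1%.

-37.1%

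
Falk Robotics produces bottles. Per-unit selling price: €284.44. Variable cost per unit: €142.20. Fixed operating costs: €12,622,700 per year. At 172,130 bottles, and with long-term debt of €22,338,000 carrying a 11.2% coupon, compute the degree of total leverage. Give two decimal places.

Contribution at this volume is 172,130 × €142.24 = €24,483,771.20.
EBIT = €24,483,771.20 − €12,622,700 = €11,861,071.20. Interest = €2,501,856.00, so EBIT − I = €9,359,215.20.
Degree of total leverage = total CM / (EBIT − interest) = €24,483,771.20 / €9,359,215.20 = 2.6160.

2.62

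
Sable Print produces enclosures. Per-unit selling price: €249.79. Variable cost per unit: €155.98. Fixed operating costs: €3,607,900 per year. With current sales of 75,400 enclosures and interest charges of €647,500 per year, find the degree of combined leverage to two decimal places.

2.51

Total contribution margin = 75,400 × €93.81 = €7,073,274.00.
EBIT = €7,073,274.00 − €3,607,900 = €3,465,374.00. Interest = €647,500.00.
DOL = €7,073,274.00 ÷ €3,465,374.00 = 2.0411; DFL = €3,465,374.00 ÷ €2,817,874.00 = 1.2298.
Combined leverage = 2.0411 × 1.2298 = 2.5101.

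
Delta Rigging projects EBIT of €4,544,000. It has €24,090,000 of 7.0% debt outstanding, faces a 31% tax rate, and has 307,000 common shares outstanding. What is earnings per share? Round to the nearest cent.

€6.42

Pre-tax income = €4,544,000 − €1,686,300.00 = €2,857,700.00.
After tax at 31%: net income = €2,857,700.00 × 0.69 = €1,971,813.00.
Per share: €1,971,813.00 / 307,000 shares = €6.42.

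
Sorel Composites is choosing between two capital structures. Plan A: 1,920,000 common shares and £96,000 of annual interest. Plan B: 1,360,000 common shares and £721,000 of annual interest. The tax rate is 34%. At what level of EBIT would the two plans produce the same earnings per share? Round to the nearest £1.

At indifference, (EBIT − 96,000)(1 − t)/1,920,000 = (EBIT − 721,000)(1 − t)/1,360,000.
The (1 − t) factor cancels: (EBIT − 96,000) × 1,360,000 = (EBIT − 721,000) × 1,920,000.
Solving, EBIT = (721,000·1,920,000 − 96,000·1,360,000) / (1,920,000 − 1,360,000) = 1,253,760,000,000 / 560,000 = 2,238,857.14.

£2,238,857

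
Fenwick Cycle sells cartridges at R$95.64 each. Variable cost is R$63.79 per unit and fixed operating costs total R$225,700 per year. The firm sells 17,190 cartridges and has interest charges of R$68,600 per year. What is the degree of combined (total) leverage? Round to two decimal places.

Total contribution margin = 17,190 × R$31.85 = R$547,501.50.
EBIT = R$547,501.50 − R$225,700 = R$321,801.50. Interest = R$68,600.00.
DOL = R$547,501.50 ÷ R$321,801.50 = 1.7014; DFL = R$321,801.50 ÷ R$253,201.50 = 1.2709.
Combined leverage = 1.7014 × 1.2709 = 2.1623.

2.16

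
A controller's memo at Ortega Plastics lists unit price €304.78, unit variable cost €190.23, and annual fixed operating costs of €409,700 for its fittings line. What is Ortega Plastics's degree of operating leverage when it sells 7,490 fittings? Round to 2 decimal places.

1.91

Total contribution margin = 7,490 × €114.55 = €857,979.50.
Operating income = contribution − fixed costs = €857,979.50 − €409,700 = €448,279.50.
So DOL = total CM / EBIT = €857,979.50 / €448,279.50 = 1.9139.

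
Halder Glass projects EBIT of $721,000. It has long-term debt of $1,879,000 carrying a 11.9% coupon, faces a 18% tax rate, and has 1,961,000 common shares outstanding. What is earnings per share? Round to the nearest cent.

$0.21

Interest = $223,601.00, so EBT = $721,000 − $223,601.00 = $497,399.00.
Net income = $497,399.00 × (1 − 0.18) = $407,867.18.
Per share: $407,867.18 / 1,961,000 shares = $0.21.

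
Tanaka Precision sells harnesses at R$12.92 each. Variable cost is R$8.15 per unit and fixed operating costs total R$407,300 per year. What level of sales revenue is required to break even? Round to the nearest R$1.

R$1,103,211

CM per unit = R$12.92 − R$8.15 = R$4.77; CM ratio = R$4.77 / R$12.92 = 0.3692.
Break-even sales = FC ÷ CM ratio = R$407,300 × R$12.92 / R$4.77 = R$1,103,211.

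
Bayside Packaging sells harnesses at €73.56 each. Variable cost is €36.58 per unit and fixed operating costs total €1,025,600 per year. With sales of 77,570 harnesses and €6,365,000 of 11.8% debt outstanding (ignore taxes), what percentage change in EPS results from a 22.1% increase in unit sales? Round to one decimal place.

+58.1%

Total contribution margin = 77,570 × €36.98 = €2,868,538.60.
EBIT = €2,868,538.60 − €1,025,600 = €1,842,938.60.
After interest of €751,070.00, pre-tax earnings = €1,091,868.60.
Degree of combined leverage = contribution ÷ (EBIT − I) = €2,868,538.60 ÷ €1,091,868.60 = 2.6272.
EPS therefore changes by 2.6272 × (+22.1%) = +58.1%.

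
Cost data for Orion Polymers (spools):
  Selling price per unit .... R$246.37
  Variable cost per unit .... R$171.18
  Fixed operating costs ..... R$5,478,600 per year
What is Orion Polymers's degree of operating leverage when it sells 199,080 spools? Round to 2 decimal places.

1.58

Contribution at this volume is 199,080 × R$75.19 = R$14,968,825.20.
EBIT = R$14,968,825.20 − R$5,478,600 = R$9,490,225.20.
Degree of operating leverage = R$14,968,825.20 / R$9,490,225.20 = 1.5773.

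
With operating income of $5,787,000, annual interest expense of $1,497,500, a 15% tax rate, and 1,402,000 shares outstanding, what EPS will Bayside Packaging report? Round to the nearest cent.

$2.60

Pre-tax income = $5,787,000 − $1,497,500.00 = $4,289,500.00.
After tax at 15%: net income = $4,289,500.00 × 0.85 = $3,646,075.00.
Per share: $3,646,075.00 / 1,402,000 shares = $2.60.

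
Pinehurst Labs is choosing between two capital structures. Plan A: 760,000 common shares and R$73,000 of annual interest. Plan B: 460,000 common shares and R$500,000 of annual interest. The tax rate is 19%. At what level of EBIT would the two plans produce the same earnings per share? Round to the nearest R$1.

R$1,154,733

Set EPS_A = EPS_B: (EBIT − R$73,000)(1 − 0.19) ÷ 760,000 = (EBIT − R$500,000)(1 − 0.19) ÷ 460,000.
The (1 − t) factor cancels: (EBIT − 73,000) × 460,000 = (EBIT − 500,000) × 760,000.
Solving, EBIT = (500,000·760,000 − 73,000·460,000) / (760,000 − 460,000) = 346,420,000,000 / 300,000 = 1,154,733.33.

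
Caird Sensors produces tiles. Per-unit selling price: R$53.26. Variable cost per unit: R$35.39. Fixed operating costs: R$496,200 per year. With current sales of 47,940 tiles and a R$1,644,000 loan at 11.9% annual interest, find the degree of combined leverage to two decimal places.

5.20

Total contribution margin = 47,940 × R$17.87 = R$856,687.80.
Subtracting fixed costs: EBIT = R$856,687.80 − R$496,200 = R$360,487.80. Interest = R$195,636.00, so EBIT − I = R$164,851.80.
Degree of total leverage = total CM / (EBIT − interest) = R$856,687.80 / R$164,851.80 = 5.1967.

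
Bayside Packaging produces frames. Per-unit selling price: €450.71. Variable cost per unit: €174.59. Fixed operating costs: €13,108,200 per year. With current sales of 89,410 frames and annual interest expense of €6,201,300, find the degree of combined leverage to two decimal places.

4.59

Contribution at this volume is 89,410 × €276.12 = €24,687,889.20.
Subtracting fixed costs: EBIT = €24,687,889.20 − €13,108,200 = €11,579,689.20. Interest = €6,201,300.00.
DOL = €24,687,889.20 ÷ €11,579,689.20 = 2.1320; DFL = €11,579,689.20 ÷ €5,378,389.20 = 2.1530.
DCL = DOL × DFL = 2.1320 × 2.1530 = 4.5902.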